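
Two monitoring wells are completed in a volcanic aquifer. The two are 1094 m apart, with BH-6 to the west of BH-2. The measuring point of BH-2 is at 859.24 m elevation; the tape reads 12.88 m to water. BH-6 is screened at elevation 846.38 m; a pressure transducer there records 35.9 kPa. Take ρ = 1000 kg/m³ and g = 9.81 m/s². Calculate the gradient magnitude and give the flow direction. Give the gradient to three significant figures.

i ≈ 0.00336; groundwater flows toward the east

Total head at BH-2: h = 859.24 − 12.88 = 846.36 m.
Pressure head at BH-6: ψ = P/(ρg) = 35.9×1000 / (1000 × 9.81) = 3.66 m.
Total head at BH-6: h = z + ψ = 846.38 + 3.66 = 850.04 m.
Head difference: h(BH-2) − h(BH-6) = 846.36 − 850.04 = -3.68 m.
Hydraulic gradient: i = |Δh| / L = 3.68 / 1094 = 0.00336.
Flow is from higher to lower head: from BH-6 toward BH-2, i.e. toward the east.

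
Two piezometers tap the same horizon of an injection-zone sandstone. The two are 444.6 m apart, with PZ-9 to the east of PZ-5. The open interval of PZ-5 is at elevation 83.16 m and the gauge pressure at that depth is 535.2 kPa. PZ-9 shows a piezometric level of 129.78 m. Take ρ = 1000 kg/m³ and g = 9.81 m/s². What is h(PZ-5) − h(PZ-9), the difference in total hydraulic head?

Δh ≈ 7.94 m

Pressure head at PZ-5: ψ = P/(ρg) = 535.2×1000 / (1000 × 9.81) = 54.56 m.
Total head at PZ-5: h = z + ψ = 83.16 + 54.56 = 137.72 m.
Total head at PZ-9: h = 129.78 m (water level in the piezometer is the total head).
Head difference: h(PZ-5) − h(PZ-9) = 137.72 − 129.78 = 7.94 m.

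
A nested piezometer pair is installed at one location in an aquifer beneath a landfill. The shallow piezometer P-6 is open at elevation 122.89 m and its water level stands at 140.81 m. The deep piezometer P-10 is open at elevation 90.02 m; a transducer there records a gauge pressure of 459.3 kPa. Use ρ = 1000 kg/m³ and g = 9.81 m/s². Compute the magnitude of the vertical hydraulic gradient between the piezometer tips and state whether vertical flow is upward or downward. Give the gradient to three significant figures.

Total head at P-6: h = 140.81 m (water level in the standpipe).
Pressure head at P-10: ψ = P/(ρg) = 459.3×1000 / (1000 × 9.81) = 46.82 m.
Total head at P-10: h = z + ψ = 90.02 + 46.82 = 136.84 m.
Δh = h(P-6) − h(P-10) = 140.81 − 136.84 = 3.97 m.
Vertical separation Δz = 122.89 − 90.02 = 32.87 m.
|i_v| = |Δh| / Δz = 3.97 / 32.87 = 0.121.
Head is higher in the shallow piezometer, so vertical flow is downward (recharge condition).

|i_v| ≈ 0.121; vertical flow is downward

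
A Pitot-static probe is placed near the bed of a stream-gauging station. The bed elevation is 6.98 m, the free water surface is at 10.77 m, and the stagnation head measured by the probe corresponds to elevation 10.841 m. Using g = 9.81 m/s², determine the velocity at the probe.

v ≈ 1.18 m/s

Near the bed, under hydrostatic conditions, the piezometric head (z + ψ) equals the free-surface elevation, 10.77 m.
Velocity head = total − piezometric = 10.841 − 10.77 = 0.071 m.
v = √(2g·h_v) = √(2 × 9.81 × 0.071) = 1.18 m/s.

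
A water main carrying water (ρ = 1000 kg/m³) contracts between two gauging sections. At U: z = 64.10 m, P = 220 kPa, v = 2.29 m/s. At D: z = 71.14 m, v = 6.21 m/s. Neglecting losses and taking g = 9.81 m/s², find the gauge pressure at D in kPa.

Pressure head at U: ψ₁ = P₁/(ρg) = 220×1000 / (1000 × 9.81) = 22.43 m.
Velocity heads: v₁²/2g = 2.29²/19.62 = 0.267 m; v₂²/2g = 6.21²/19.62 = 1.966 m.
Total head H = z₁ + ψ₁ + v₁²/2g = 64.10 + 22.43 + 0.267 = 86.80 m.
ψ₂ = H − z₂ − v₂²/2g = 86.80 − 71.14 − 1.966 = 13.69 m.
P₂ = ρgψ₂ = 1000 × 9.81 × 13.69 ≈ 134 kPa.

P₂ ≈ 134 kPa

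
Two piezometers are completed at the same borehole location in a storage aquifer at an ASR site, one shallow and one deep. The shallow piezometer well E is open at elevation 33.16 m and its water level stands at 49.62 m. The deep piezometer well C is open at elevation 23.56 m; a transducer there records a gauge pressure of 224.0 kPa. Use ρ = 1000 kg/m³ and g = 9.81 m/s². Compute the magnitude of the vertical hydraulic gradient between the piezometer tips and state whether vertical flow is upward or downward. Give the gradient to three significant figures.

|i_v| ≈ 0.336; vertical flow is downward

Total head at well E: h = 49.62 m (water level in the standpipe).
Pressure head at well C: ψ = P/(ρg) = 224.0×1000 / (1000 × 9.81) = 22.83 m.
Total head at well C: h = z + ψ = 23.56 + 22.83 = 46.39 m.
Δh = h(well E) − h(well C) = 49.62 − 46.39 = 3.23 m.
Vertical separation Δz = 33.16 − 23.56 = 9.60 m.
|i_v| = |Δh| / Δz = 3.23 / 9.60 = 0.336.
Head is higher in the shallow piezometer, so vertical flow is downward (recharge condition).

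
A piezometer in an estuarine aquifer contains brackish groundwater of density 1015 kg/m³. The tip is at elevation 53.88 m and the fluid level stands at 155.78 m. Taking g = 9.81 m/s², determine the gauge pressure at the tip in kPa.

P ≈ 1010 kPa

Pressure head ψ = h − z = 155.78 − 53.88 = 101.90 m.
P = ρgψ = 1015 × 9.81 × 101.90 = 1014634 Pa ≈ 1010 kPa.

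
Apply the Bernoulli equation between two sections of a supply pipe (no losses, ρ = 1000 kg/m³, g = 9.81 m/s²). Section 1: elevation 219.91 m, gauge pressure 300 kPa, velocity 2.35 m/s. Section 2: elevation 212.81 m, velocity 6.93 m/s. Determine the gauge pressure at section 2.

Pressure head at 1: ψ₁ = P₁/(ρg) = 300×1000 / (1000 × 9.81) = 30.58 m.
Velocity heads: v₁²/2g = 2.35²/19.62 = 0.281 m; v₂²/2g = 6.93²/19.62 = 2.448 m.
Total head H = z₁ + ψ₁ + v₁²/2g = 219.91 + 30.58 + 0.281 = 250.77 m.
ψ₂ = H − z₂ − v₂²/2g = 250.77 − 212.81 − 2.448 = 35.51 m.
P₂ = ρgψ₂ = 1000 × 9.81 × 35.51 ≈ 348 kPa.

P₂ ≈ 348 kPa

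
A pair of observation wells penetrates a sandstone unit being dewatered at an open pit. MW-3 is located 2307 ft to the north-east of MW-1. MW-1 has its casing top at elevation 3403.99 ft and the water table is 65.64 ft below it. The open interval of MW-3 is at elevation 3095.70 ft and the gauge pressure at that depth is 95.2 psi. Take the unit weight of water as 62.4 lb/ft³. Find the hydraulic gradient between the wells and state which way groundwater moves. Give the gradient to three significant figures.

i ≈ 0.00995; groundwater flows toward the north-east

Total head at MW-1: h = 3403.99 − 65.64 = 3338.35 ft.
Pressure head at MW-3: ψ = 144·P/γ = 144 × 95.2 / 62.4 = 219.69 ft.
Total head at MW-3: h = z + ψ = 3095.70 + 219.69 = 3315.39 ft.
Head difference: h(MW-1) − h(MW-3) = 3338.35 − 3315.39 = 22.96 ft.
Hydraulic gradient: i = |Δh| / L = 22.96 / 2307 = 0.00995.
Flow is from higher to lower head: from MW-1 toward MW-3, i.e. toward the north-east.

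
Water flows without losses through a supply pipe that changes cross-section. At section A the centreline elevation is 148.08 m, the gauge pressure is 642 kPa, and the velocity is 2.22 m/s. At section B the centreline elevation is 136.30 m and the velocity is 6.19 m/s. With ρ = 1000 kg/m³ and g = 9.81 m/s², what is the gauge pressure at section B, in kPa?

Pressure head at A: ψ₁ = P₁/(ρg) = 642×1000 / (1000 × 9.81) = 65.44 m.
Velocity heads: v₁²/2g = 2.22²/19.62 = 0.251 m; v₂²/2g = 6.19²/19.62 = 1.953 m.
Total head H = z₁ + ψ₁ + v₁²/2g = 148.08 + 65.44 + 0.251 = 213.77 m.
ψ₂ = H − z₂ − v₂²/2g = 213.77 − 136.30 − 1.953 = 75.52 m.
P₂ = ρgψ₂ = 1000 × 9.81 × 75.52 ≈ 741 kPa.

P₂ ≈ 741 kPa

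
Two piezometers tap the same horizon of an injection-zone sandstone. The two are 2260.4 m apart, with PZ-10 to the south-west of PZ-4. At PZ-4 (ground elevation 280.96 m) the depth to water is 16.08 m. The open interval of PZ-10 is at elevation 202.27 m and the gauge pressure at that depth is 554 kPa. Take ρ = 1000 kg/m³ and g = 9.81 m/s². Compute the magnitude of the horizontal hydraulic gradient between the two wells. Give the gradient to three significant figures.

i ≈ 0.00272

Total head at PZ-4: h = 280.96 − 16.08 = 264.88 m.
Pressure head at PZ-10: ψ = P/(ρg) = 554×1000 / (1000 × 9.81) = 56.47 m.
Total head at PZ-10: h = z + ψ = 202.27 + 56.47 = 258.74 m.
Head difference: h(PZ-4) − h(PZ-10) = 264.88 − 258.74 = 6.14 m.
Hydraulic gradient: i = |Δh| / L = 6.14 / 2260.4 = 0.00272.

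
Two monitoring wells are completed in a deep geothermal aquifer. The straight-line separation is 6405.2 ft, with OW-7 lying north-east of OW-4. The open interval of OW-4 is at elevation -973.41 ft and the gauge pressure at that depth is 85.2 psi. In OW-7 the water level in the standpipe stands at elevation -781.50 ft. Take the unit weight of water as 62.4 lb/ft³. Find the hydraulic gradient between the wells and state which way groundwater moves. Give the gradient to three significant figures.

Pressure head at OW-4: ψ = 144·P/γ = 144 × 85.2 / 62.4 = 196.62 ft.
Total head at OW-4: h = z + ψ = -973.41 + 196.62 = -776.79 ft.
Total head at OW-7: h = -781.50 ft (water level in the piezometer is the total head).
Head difference: h(OW-4) − h(OW-7) = -776.79 − (-781.50) = 4.71 ft.
Hydraulic gradient: i = |Δh| / L = 4.71 / 6405.2 = 0.000735.
Flow is from higher to lower head: from OW-4 toward OW-7, i.e. toward the north-east.

i ≈ 0.000735; groundwater flows toward the north-east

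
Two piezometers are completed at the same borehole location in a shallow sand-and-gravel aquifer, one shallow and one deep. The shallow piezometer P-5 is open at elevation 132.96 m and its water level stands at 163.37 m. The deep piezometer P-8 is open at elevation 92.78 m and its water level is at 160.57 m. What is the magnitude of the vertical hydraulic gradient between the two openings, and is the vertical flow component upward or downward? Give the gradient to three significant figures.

Total head at P-5: h = 163.37 m (water level in the standpipe).
Total head at P-8: h = 160.57 m.
Δh = h(P-5) − h(P-8) = 163.37 − 160.57 = 2.80 m.
Vertical separation Δz = 132.96 − 92.78 = 40.18 m.
|i_v| = |Δh| / Δz = 2.80 / 40.18 = 0.0697.
Head is higher in the shallow piezometer, so vertical flow is downward (recharge condition).

|i_v| ≈ 0.0697; vertical flow is downward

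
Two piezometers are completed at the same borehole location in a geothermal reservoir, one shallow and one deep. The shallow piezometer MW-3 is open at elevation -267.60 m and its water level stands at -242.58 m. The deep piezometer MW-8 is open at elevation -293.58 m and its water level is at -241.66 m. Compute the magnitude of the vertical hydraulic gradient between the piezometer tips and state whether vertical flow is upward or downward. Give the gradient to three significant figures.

Total head at MW-3: h = -242.58 m (water level in the standpipe).
Total head at MW-8: h = -241.66 m.
Δh = h(MW-3) − h(MW-8) = -242.58 − (-241.66) = -0.92 m.
Vertical separation Δz = -267.60 − (-293.58) = 25.98 m.
|i_v| = |Δh| / Δz = 0.92 / 25.98 = 0.0354.
Head is higher in the deep piezometer, so vertical flow is upward (discharge condition).

|i_v| ≈ 0.0354; vertical flow is upward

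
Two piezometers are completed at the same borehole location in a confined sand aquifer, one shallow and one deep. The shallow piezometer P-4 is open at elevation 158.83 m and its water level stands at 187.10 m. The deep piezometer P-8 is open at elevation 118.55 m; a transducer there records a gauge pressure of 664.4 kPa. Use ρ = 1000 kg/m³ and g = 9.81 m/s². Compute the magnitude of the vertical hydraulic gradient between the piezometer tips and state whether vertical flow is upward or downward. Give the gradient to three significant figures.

Total head at P-4: h = 187.10 m (water level in the standpipe).
Pressure head at P-8: ψ = P/(ρg) = 664.4×1000 / (1000 × 9.81) = 67.73 m.
Total head at P-8: h = z + ψ = 118.55 + 67.73 = 186.28 m.
Δh = h(P-4) − h(P-8) = 187.10 − 186.28 = 0.82 m.
Vertical separation Δz = 158.83 − 118.55 = 40.28 m.
|i_v| = |Δh| / Δz = 0.82 / 40.28 = 0.0204.
Head is higher in the shallow piezometer, so vertical flow is downward (recharge condition).

|i_v| ≈ 0.0204; vertical flow is downward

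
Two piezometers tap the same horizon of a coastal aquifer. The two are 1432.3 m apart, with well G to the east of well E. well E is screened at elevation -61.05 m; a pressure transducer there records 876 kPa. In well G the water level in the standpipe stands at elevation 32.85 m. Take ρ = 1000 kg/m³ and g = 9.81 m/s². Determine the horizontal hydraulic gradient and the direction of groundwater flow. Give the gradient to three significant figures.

Pressure head at well E: ψ = P/(ρg) = 876×1000 / (1000 × 9.81) = 89.30 m.
Total head at well E: h = z + ψ = -61.05 + 89.30 = 28.25 m.
Total head at well G: h = 32.85 m (water level in the piezometer is the total head).
Head difference: h(well E) − h(well G) = 28.25 − 32.85 = -4.60 m.
Hydraulic gradient: i = |Δh| / L = 4.60 / 1432.3 = 0.00321.
Flow is from higher to lower head: from well G toward well E, i.e. toward the west.

i ≈ 0.00321; groundwater flows toward the west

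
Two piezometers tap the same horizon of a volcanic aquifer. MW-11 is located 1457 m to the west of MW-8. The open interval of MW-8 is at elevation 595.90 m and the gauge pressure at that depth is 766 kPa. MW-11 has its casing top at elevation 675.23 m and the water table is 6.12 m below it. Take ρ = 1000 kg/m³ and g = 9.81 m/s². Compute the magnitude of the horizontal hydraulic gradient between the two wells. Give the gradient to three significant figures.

Pressure head at MW-8: ψ = P/(ρg) = 766×1000 / (1000 × 9.81) = 78.08 m.
Total head at MW-8: h = z + ψ = 595.90 + 78.08 = 673.98 m.
Total head at MW-11: h = 675.23 − 6.12 = 669.11 m.
Head difference: h(MW-8) − h(MW-11) = 673.98 − 669.11 = 4.87 m.
Hydraulic gradient: i = |Δh| / L = 4.87 / 1457 = 0.00334.

i ≈ 0.00334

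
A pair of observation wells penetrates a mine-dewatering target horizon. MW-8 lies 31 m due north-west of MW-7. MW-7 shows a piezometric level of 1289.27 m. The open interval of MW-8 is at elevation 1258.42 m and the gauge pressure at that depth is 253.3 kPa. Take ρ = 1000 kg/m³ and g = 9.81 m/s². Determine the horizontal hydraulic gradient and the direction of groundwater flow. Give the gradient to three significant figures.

i ≈ 0.162; groundwater flows toward the north-west

Total head at MW-7: h = 1289.27 m (water level in the piezometer is the total head).
Pressure head at MW-8: ψ = P/(ρg) = 253.3×1000 / (1000 × 9.81) = 25.82 m.
Total head at MW-8: h = z + ψ = 1258.42 + 25.82 = 1284.24 m.
Head difference: h(MW-7) − h(MW-8) = 1289.27 − 1284.24 = 5.03 m.
Hydraulic gradient: i = |Δh| / L = 5.03 / 31 = 0.162.
Flow is from higher to lower head: from MW-7 toward MW-8, i.e. toward the north-west.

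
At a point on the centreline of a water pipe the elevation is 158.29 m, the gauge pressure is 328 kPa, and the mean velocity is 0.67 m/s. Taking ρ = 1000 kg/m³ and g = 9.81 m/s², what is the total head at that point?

h ≈ 191.75 m

Pressure head ψ = P/(ρg) = 328×1000 / (1000 × 9.81) = 33.44 m.
Velocity head = v²/(2g) = 0.67² / (2 × 9.81) = 0.023 m.
h = z + ψ + v²/(2g) = 158.29 + 33.44 + 0.023 = 191.75 m.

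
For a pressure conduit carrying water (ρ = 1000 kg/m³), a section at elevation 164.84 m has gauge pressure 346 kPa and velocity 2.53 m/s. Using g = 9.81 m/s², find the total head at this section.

h ≈ 200.44 m

Pressure head ψ = P/(ρg) = 346×1000 / (1000 × 9.81) = 35.27 m.
Velocity head = v²/(2g) = 2.53² / (2 × 9.81) = 0.326 m.
h = z + ψ + v²/(2g) = 164.84 + 35.27 + 0.326 = 200.44 m.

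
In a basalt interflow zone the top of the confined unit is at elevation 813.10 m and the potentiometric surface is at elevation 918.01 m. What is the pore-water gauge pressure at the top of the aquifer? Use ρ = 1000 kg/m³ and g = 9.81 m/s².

Pressure head at the aquifer top: ψ = h − z = 918.01 − 813.10 = 104.91 m.
P = ρgψ = 1000 × 9.81 × 104.91 = 1029167 Pa ≈ 1030 kPa.

P ≈ 1030 kPa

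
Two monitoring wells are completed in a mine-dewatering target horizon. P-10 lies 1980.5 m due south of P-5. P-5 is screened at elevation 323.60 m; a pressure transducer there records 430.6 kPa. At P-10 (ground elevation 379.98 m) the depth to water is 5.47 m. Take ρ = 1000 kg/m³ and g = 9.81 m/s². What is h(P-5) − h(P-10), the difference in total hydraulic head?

Pressure head at P-5: ψ = P/(ρg) = 430.6×1000 / (1000 × 9.81) = 43.89 m.
Total head at P-5: h = z + ψ = 323.60 + 43.89 = 367.49 m.
Total head at P-10: h = 379.98 − 5.47 = 374.51 m.
Head difference: h(P-5) − h(P-10) = 367.49 − 374.51 = -7.02 m.

Δh ≈ -7.02 m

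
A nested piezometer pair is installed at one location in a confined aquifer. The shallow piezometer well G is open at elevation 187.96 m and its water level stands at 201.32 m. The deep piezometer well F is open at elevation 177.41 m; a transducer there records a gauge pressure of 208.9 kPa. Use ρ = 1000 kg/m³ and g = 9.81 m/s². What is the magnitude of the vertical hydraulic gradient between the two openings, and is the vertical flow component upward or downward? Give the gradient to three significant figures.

|i_v| ≈ 0.248; vertical flow is downward

Total head at well G: h = 201.32 m (water level in the standpipe).
Pressure head at well F: ψ = P/(ρg) = 208.9×1000 / (1000 × 9.81) = 21.29 m.
Total head at well F: h = z + ψ = 177.41 + 21.29 = 198.70 m.
Δh = h(well G) − h(well F) = 201.32 − 198.70 = 2.62 m.
Vertical separation Δz = 187.96 − 177.41 = 10.55 m.
|i_v| = |Δh| / Δz = 2.62 / 10.55 = 0.248.
Head is higher in the shallow piezometer, so vertical flow is downward (recharge condition).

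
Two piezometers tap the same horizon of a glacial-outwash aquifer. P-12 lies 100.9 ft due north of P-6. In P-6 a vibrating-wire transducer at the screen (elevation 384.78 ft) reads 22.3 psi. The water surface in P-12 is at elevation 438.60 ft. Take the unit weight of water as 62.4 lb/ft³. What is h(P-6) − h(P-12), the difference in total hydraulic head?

Pressure head at P-6: ψ = 144·P/γ = 144 × 22.3 / 62.4 = 51.46 ft.
Total head at P-6: h = z + ψ = 384.78 + 51.46 = 436.24 ft.
Total head at P-12: h = 438.60 ft (water level in the piezometer is the total head).
Head difference: h(P-6) − h(P-12) = 436.24 − 438.60 = -2.36 ft.

Δh ≈ -2.36 ft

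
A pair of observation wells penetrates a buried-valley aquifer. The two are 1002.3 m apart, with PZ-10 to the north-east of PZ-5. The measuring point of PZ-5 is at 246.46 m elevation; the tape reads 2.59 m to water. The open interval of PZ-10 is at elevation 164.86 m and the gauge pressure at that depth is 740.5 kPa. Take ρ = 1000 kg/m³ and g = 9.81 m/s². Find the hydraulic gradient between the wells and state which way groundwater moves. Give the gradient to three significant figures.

i ≈ 0.00352; groundwater flows toward the north-east

Total head at PZ-5: h = 246.46 − 2.59 = 243.87 m.
Pressure head at PZ-10: ψ = P/(ρg) = 740.5×1000 / (1000 × 9.81) = 75.48 m.
Total head at PZ-10: h = z + ψ = 164.86 + 75.48 = 240.34 m.
Head difference: h(PZ-5) − h(PZ-10) = 243.87 − 240.34 = 3.53 m.
Hydraulic gradient: i = |Δh| / L = 3.53 / 1002.3 = 0.00352.
Flow is from higher to lower head: from PZ-5 toward PZ-10, i.e. toward the north-east.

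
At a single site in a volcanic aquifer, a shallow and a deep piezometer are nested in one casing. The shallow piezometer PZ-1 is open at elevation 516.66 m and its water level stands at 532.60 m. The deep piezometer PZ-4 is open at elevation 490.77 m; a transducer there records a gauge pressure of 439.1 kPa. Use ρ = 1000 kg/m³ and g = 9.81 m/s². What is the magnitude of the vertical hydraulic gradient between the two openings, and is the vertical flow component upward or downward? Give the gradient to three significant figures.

|i_v| ≈ 0.113; vertical flow is upward

Total head at PZ-1: h = 532.60 m (water level in the standpipe).
Pressure head at PZ-4: ψ = P/(ρg) = 439.1×1000 / (1000 × 9.81) = 44.76 m.
Total head at PZ-4: h = z + ψ = 490.77 + 44.76 = 535.53 m.
Δh = h(PZ-1) − h(PZ-4) = 532.60 − 535.53 = -2.93 m.
Vertical separation Δz = 516.66 − 490.77 = 25.89 m.
|i_v| = |Δh| / Δz = 2.93 / 25.89 = 0.113.
Head is higher in the deep piezometer, so vertical flow is upward (discharge condition).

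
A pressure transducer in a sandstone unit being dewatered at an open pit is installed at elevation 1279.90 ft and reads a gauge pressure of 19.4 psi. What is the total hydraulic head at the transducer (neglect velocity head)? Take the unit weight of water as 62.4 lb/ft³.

h ≈ 1324.67 ft

ψ = 144·P/γ = 144 × 19.4 / 62.4 = 44.77 ft.
h = z + ψ = 1279.90 + 44.77 = 1324.67 ft.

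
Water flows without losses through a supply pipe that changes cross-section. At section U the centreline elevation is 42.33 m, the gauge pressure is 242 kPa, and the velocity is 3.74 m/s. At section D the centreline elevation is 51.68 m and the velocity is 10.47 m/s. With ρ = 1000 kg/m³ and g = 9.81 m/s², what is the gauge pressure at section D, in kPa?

P₂ ≈ 102 kPa

Pressure head at U: ψ₁ = P₁/(ρg) = 242×1000 / (1000 × 9.81) = 24.67 m.
Velocity heads: v₁²/2g = 3.74²/19.62 = 0.713 m; v₂²/2g = 10.47²/19.62 = 5.587 m.
Total head H = z₁ + ψ₁ + v₁²/2g = 42.33 + 24.67 + 0.713 = 67.71 m.
ψ₂ = H − z₂ − v₂²/2g = 67.71 − 51.68 − 5.587 = 10.44 m.
P₂ = ρgψ₂ = 1000 × 9.81 × 10.44 ≈ 102 kPa.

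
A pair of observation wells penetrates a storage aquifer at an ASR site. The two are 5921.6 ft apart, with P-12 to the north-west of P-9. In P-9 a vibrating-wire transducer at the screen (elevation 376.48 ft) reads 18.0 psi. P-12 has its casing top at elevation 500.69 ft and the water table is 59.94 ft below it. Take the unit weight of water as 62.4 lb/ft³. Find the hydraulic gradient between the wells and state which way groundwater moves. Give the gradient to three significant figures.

i ≈ 0.00384; groundwater flows toward the south-east

Pressure head at P-9: ψ = 144·P/γ = 144 × 18.0 / 62.4 = 41.54 ft.
Total head at P-9: h = z + ψ = 376.48 + 41.54 = 418.02 ft.
Total head at P-12: h = 500.69 − 59.94 = 440.75 ft.
Head difference: h(P-9) − h(P-12) = 418.02 − 440.75 = -22.73 ft.
Hydraulic gradient: i = |Δh| / L = 22.73 / 5921.6 = 0.00384.
Flow is from higher to lower head: from P-12 toward P-9, i.e. toward the south-east.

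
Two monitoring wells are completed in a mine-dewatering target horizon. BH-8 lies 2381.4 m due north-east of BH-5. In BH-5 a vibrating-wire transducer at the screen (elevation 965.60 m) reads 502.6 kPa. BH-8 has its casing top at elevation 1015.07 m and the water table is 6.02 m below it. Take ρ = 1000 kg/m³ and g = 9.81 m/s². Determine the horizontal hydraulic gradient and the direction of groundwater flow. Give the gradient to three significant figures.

Pressure head at BH-5: ψ = P/(ρg) = 502.6×1000 / (1000 × 9.81) = 51.23 m.
Total head at BH-5: h = z + ψ = 965.60 + 51.23 = 1016.83 m.
Total head at BH-8: h = 1015.07 − 6.02 = 1009.05 m.
Head difference: h(BH-5) − h(BH-8) = 1016.83 − 1009.05 = 7.78 m.
Hydraulic gradient: i = |Δh| / L = 7.78 / 2381.4 = 0.00327.
Flow is from higher to lower head: from BH-5 toward BH-8, i.e. toward the north-east.

i ≈ 0.00327; groundwater flows toward the north-east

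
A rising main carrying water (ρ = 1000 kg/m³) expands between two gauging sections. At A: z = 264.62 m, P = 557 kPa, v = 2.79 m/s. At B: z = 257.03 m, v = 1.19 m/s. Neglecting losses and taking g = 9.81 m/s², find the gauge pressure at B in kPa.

P₂ ≈ 635 kPa

Pressure head at A: ψ₁ = P₁/(ρg) = 557×1000 / (1000 × 9.81) = 56.78 m.
Velocity heads: v₁²/2g = 2.79²/19.62 = 0.397 m; v₂²/2g = 1.19²/19.62 = 0.072 m.
Total head H = z₁ + ψ₁ + v₁²/2g = 264.62 + 56.78 + 0.397 = 321.80 m.
ψ₂ = H − z₂ − v₂²/2g = 321.80 − 257.03 − 0.072 = 64.70 m.
P₂ = ρgψ₂ = 1000 × 9.81 × 64.70 ≈ 635 kPa.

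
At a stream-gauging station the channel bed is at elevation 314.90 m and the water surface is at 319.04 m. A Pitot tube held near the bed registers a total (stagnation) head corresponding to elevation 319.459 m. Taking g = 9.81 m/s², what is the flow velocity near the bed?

Near the bed, under hydrostatic conditions, the piezometric head (z + ψ) equals the free-surface elevation, 319.04 m.
Velocity head = total − piezometric = 319.459 − 319.04 = 0.419 m.
v = √(2g·h_v) = √(2 × 9.81 × 0.419) = 2.87 m/s.

v ≈ 2.87 m/s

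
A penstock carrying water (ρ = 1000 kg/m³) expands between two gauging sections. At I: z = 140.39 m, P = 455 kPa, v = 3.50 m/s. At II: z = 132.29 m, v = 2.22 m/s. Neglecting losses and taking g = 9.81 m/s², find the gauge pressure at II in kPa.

P₂ ≈ 538 kPa

Pressure head at I: ψ₁ = P₁/(ρg) = 455×1000 / (1000 × 9.81) = 46.38 m.
Velocity heads: v₁²/2g = 3.50²/19.62 = 0.624 m; v₂²/2g = 2.22²/19.62 = 0.251 m.
Total head H = z₁ + ψ₁ + v₁²/2g = 140.39 + 46.38 + 0.624 = 187.39 m.
ψ₂ = H − z₂ − v₂²/2g = 187.39 − 132.29 − 0.251 = 54.85 m.
P₂ = ρgψ₂ = 1000 × 9.81 × 54.85 ≈ 538 kPa.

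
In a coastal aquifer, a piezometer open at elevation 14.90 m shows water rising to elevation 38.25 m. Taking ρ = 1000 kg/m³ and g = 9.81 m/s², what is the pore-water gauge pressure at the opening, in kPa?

Pressure head ψ = h − z = 38.25 − 14.90 = 23.35 m.
P = ρgψ = 1000 × 9.81 × 23.35 = 229064 Pa ≈ 229 kPa.

P ≈ 229 kPa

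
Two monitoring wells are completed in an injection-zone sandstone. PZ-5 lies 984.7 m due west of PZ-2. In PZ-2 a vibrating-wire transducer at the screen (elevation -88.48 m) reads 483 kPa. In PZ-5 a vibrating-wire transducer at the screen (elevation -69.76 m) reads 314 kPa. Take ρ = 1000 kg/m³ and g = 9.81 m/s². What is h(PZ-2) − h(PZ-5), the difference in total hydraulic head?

Pressure head at PZ-2: ψ = P/(ρg) = 483×1000 / (1000 × 9.81) = 49.24 m.
Total head at PZ-2: h = z + ψ = -88.48 + 49.24 = -39.24 m.
Pressure head at PZ-5: ψ = P/(ρg) = 314×1000 / (1000 × 9.81) = 32.01 m.
Total head at PZ-5: h = z + ψ = -69.76 + 32.01 = -37.75 m.
Head difference: h(PZ-2) − h(PZ-5) = -39.24 − (-37.75) = -1.49 m.

Δh ≈ -1.49 m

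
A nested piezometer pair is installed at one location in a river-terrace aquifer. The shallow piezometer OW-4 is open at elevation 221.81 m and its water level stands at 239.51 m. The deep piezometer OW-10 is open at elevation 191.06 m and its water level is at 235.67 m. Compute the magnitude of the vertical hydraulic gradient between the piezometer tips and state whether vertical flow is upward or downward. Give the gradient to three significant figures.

|i_v| ≈ 0.125; vertical flow is downward

Total head at OW-4: h = 239.51 m (water level in the standpipe).
Total head at OW-10: h = 235.67 m.
Δh = h(OW-4) − h(OW-10) = 239.51 − 235.67 = 3.84 m.
Vertical separation Δz = 221.81 − 191.06 = 30.75 m.
|i_v| = |Δh| / Δz = 3.84 / 30.75 = 0.125.
Head is higher in the shallow piezometer, so vertical flow is downward (recharge condition).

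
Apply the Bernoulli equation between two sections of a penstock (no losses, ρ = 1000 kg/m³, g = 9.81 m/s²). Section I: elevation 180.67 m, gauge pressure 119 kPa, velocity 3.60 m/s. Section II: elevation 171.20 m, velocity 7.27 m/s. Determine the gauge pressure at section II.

P₂ ≈ 192 kPa

Pressure head at I: ψ₁ = P₁/(ρg) = 119×1000 / (1000 × 9.81) = 12.13 m.
Velocity heads: v₁²/2g = 3.60²/19.62 = 0.661 m; v₂²/2g = 7.27²/19.62 = 2.694 m.
Total head H = z₁ + ψ₁ + v₁²/2g = 180.67 + 12.13 + 0.661 = 193.46 m.
ψ₂ = H − z₂ − v₂²/2g = 193.46 − 171.20 − 2.694 = 19.57 m.
P₂ = ρgψ₂ = 1000 × 9.81 × 19.57 ≈ 192 kPa.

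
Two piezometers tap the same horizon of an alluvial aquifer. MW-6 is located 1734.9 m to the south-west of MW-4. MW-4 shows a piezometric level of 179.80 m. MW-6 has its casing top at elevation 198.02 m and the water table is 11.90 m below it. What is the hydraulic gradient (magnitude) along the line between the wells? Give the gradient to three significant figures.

Total head at MW-4: h = 179.80 m (water level in the piezometer is the total head).
Total head at MW-6: h = 198.02 − 11.90 = 186.12 m.
Head difference: h(MW-4) − h(MW-6) = 179.80 − 186.12 = -6.32 m.
Hydraulic gradient: i = |Δh| / L = 6.32 / 1734.9 = 0.00364.

i ≈ 0.00364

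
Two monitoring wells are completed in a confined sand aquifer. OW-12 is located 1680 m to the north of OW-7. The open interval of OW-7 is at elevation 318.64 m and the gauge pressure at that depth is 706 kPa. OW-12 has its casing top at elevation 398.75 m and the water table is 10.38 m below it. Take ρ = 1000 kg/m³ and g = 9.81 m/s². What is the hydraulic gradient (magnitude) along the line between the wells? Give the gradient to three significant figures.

i ≈ 0.00133

Pressure head at OW-7: ψ = P/(ρg) = 706×1000 / (1000 × 9.81) = 71.97 m.
Total head at OW-7: h = z + ψ = 318.64 + 71.97 = 390.61 m.
Total head at OW-12: h = 398.75 − 10.38 = 388.37 m.
Head difference: h(OW-7) − h(OW-12) = 390.61 − 388.37 = 2.24 m.
Hydraulic gradient: i = |Δh| / L = 2.24 / 1680 = 0.00133.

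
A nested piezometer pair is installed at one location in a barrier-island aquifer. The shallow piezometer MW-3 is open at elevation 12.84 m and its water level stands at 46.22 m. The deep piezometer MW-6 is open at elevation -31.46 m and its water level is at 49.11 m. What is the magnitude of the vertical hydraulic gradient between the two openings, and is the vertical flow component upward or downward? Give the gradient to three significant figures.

Total head at MW-3: h = 46.22 m (water level in the standpipe).
Total head at MW-6: h = 49.11 m.
Δh = h(MW-3) − h(MW-6) = 46.22 − 49.11 = -2.89 m.
Vertical separation Δz = 12.84 − (-31.46) = 44.30 m.
|i_v| = |Δh| / Δz = 2.89 / 44.30 = 0.0652.
Head is higher in the deep piezometer, so vertical flow is upward (discharge condition).

|i_v| ≈ 0.0652; vertical flow is upward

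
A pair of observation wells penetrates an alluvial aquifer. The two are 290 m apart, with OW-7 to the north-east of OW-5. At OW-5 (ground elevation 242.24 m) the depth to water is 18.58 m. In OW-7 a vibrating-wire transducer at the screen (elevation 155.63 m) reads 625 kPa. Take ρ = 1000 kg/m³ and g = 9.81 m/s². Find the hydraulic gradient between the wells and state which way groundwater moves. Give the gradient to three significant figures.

Total head at OW-5: h = 242.24 − 18.58 = 223.66 m.
Pressure head at OW-7: ψ = P/(ρg) = 625×1000 / (1000 × 9.81) = 63.71 m.
Total head at OW-7: h = z + ψ = 155.63 + 63.71 = 219.34 m.
Head difference: h(OW-5) − h(OW-7) = 223.66 − 219.34 = 4.32 m.
Hydraulic gradient: i = |Δh| / L = 4.32 / 290 = 0.0149.
Flow is from higher to lower head: from OW-5 toward OW-7, i.e. toward the north-east.

i ≈ 0.0149; groundwater flows toward the north-east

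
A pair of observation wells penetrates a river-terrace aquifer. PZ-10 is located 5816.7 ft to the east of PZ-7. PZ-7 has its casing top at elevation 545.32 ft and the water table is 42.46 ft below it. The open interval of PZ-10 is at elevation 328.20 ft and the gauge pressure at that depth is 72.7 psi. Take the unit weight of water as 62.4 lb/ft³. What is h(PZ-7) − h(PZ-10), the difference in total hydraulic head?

Δh ≈ 6.89 ft

Total head at PZ-7: h = 545.32 − 42.46 = 502.86 ft.
Pressure head at PZ-10: ψ = 144·P/γ = 144 × 72.7 / 62.4 = 167.77 ft.
Total head at PZ-10: h = z + ψ = 328.20 + 167.77 = 495.97 ft.
Head difference: h(PZ-7) − h(PZ-10) = 502.86 − 495.97 = 6.89 ft.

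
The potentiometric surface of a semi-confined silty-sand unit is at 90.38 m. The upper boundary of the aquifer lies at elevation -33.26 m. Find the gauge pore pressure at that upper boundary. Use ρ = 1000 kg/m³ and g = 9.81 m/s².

P ≈ 1210 kPa

Pressure head at the aquifer top: ψ = h − z = 90.38 − (-33.26) = 123.64 m.
P = ρgψ = 1000 × 9.81 × 123.64 = 1212908 Pa ≈ 1210 kPa.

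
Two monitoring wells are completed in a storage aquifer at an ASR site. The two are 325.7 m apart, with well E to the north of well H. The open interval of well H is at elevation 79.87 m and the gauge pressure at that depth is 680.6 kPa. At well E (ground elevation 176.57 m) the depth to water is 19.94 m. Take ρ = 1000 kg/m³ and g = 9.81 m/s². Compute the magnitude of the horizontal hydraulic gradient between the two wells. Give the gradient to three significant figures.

Pressure head at well H: ψ = P/(ρg) = 680.6×1000 / (1000 × 9.81) = 69.38 m.
Total head at well H: h = z + ψ = 79.87 + 69.38 = 149.25 m.
Total head at well E: h = 176.57 − 19.94 = 156.63 m.
Head difference: h(well H) − h(well E) = 149.25 − 156.63 = -7.38 m.
Hydraulic gradient: i = |Δh| / L = 7.38 / 325.7 = 0.0227.

i ≈ 0.0227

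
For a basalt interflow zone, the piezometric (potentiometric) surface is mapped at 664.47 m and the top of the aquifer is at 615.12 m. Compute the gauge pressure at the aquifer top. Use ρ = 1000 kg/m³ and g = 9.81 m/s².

Pressure head at the aquifer top: ψ = h − z = 664.47 − 615.12 = 49.35 m.
P = ρgψ = 1000 × 9.81 × 49.35 = 484124 Pa ≈ 484 kPa.

P ≈ 484 kPa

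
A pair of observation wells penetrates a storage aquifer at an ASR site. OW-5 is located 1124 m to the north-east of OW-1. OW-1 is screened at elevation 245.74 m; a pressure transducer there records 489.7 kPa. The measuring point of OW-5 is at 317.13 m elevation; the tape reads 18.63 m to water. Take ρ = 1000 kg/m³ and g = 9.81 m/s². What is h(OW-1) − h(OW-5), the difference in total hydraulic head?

Δh ≈ -2.84 m

Pressure head at OW-1: ψ = P/(ρg) = 489.7×1000 / (1000 × 9.81) = 49.92 m.
Total head at OW-1: h = z + ψ = 245.74 + 49.92 = 295.66 m.
Total head at OW-5: h = 317.13 − 18.63 = 298.50 m.
Head difference: h(OW-1) − h(OW-5) = 295.66 − 298.50 = -2.84 m.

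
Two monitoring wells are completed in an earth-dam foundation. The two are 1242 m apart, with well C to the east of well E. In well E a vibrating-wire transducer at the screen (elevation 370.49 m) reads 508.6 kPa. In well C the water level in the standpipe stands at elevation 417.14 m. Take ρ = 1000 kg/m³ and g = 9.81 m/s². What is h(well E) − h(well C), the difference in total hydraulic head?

Pressure head at well E: ψ = P/(ρg) = 508.6×1000 / (1000 × 9.81) = 51.85 m.
Total head at well E: h = z + ψ = 370.49 + 51.85 = 422.34 m.
Total head at well C: h = 417.14 m (water level in the piezometer is the total head).
Head difference: h(well E) − h(well C) = 422.34 − 417.14 = 5.20 m.

Δh ≈ 5.20 m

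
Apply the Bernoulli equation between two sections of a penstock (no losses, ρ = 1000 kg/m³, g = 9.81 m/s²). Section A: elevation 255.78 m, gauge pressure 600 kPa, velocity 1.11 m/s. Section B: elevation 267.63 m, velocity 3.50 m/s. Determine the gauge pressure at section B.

Pressure head at A: ψ₁ = P₁/(ρg) = 600×1000 / (1000 × 9.81) = 61.16 m.
Velocity heads: v₁²/2g = 1.11²/19.62 = 0.063 m; v₂²/2g = 3.50²/19.62 = 0.624 m.
Total head H = z₁ + ψ₁ + v₁²/2g = 255.78 + 61.16 + 0.063 = 317.00 m.
ψ₂ = H − z₂ − v₂²/2g = 317.00 − 267.63 − 0.624 = 48.75 m.
P₂ = ρgψ₂ = 1000 × 9.81 × 48.75 ≈ 478 kPa.

P₂ ≈ 478 kPa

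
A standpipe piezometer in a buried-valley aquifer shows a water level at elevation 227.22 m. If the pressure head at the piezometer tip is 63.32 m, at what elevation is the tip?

z ≈ 163.90 m

z = h − ψ = 227.22 − 63.32 = 163.90 m.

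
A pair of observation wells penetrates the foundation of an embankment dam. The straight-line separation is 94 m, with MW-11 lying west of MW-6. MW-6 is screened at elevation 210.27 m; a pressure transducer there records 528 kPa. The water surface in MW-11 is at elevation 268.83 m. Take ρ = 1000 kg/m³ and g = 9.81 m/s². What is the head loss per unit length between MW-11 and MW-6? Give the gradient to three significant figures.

Pressure head at MW-6: ψ = P/(ρg) = 528×1000 / (1000 × 9.81) = 53.82 m.
Total head at MW-6: h = z + ψ = 210.27 + 53.82 = 264.09 m.
Total head at MW-11: h = 268.83 m (water level in the piezometer is the total head).
Head difference: h(MW-6) − h(MW-11) = 264.09 − 268.83 = -4.74 m.
Hydraulic gradient: i = |Δh| / L = 4.74 / 94 = 0.0504.

i ≈ 0.0504 m/m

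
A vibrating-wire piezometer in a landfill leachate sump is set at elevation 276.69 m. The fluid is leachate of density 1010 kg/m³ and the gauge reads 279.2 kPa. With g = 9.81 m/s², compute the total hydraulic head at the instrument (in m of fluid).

ψ = P/(ρg) = 279.2×1000 / (1010 × 9.81) = 28.18 m.
h = z + ψ = 276.69 + 28.18 = 304.87 m.

h ≈ 304.87 m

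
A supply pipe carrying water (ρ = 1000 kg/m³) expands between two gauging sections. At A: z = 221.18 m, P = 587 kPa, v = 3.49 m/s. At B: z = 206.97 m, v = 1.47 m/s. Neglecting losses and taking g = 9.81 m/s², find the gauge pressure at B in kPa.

P₂ ≈ 731 kPa

Pressure head at A: ψ₁ = P₁/(ρg) = 587×1000 / (1000 × 9.81) = 59.84 m.
Velocity heads: v₁²/2g = 3.49²/19.62 = 0.621 m; v₂²/2g = 1.47²/19.62 = 0.110 m.
Total head H = z₁ + ψ₁ + v₁²/2g = 221.18 + 59.84 + 0.621 = 281.64 m.
ψ₂ = H − z₂ − v₂²/2g = 281.64 − 206.97 − 0.110 = 74.56 m.
P₂ = ρgψ₂ = 1000 × 9.81 × 74.56 ≈ 731 kPa.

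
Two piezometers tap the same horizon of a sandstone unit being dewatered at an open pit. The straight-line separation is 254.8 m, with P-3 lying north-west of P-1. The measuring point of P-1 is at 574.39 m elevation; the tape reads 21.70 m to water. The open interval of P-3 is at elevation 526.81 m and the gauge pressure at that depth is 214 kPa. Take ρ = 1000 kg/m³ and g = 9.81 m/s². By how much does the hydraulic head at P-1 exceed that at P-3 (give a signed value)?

Δh ≈ 4.07 m

Total head at P-1: h = 574.39 − 21.70 = 552.69 m.
Pressure head at P-3: ψ = P/(ρg) = 214×1000 / (1000 × 9.81) = 21.81 m.
Total head at P-3: h = z + ψ = 526.81 + 21.81 = 548.62 m.
Head difference: h(P-1) − h(P-3) = 552.69 − 548.62 = 4.07 m.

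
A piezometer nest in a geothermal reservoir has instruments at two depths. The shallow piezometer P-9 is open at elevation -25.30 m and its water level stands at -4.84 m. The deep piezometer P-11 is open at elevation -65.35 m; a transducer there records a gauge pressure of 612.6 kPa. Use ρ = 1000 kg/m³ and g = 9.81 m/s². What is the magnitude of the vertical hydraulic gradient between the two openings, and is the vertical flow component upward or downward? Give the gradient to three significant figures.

Total head at P-9: h = -4.84 m (water level in the standpipe).
Pressure head at P-11: ψ = P/(ρg) = 612.6×1000 / (1000 × 9.81) = 62.45 m.
Total head at P-11: h = z + ψ = -65.35 + 62.45 = -2.90 m.
Δh = h(P-9) − h(P-11) = -4.84 − (-2.90) = -1.94 m.
Vertical separation Δz = -25.30 − (-65.35) = 40.05 m.
|i_v| = |Δh| / Δz = 1.94 / 40.05 = 0.0484.
Head is higher in the deep piezometer, so vertical flow is upward (discharge condition).

|i_v| ≈ 0.0484; vertical flow is upward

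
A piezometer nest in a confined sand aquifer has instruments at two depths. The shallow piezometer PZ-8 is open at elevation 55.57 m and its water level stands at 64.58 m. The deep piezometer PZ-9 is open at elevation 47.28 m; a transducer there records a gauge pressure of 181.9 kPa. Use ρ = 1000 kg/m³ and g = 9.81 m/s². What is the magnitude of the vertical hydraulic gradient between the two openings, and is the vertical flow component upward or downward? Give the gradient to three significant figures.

|i_v| ≈ 0.150; vertical flow is upward

Total head at PZ-8: h = 64.58 m (water level in the standpipe).
Pressure head at PZ-9: ψ = P/(ρg) = 181.9×1000 / (1000 × 9.81) = 18.54 m.
Total head at PZ-9: h = z + ψ = 47.28 + 18.54 = 65.82 m.
Δh = h(PZ-8) − h(PZ-9) = 64.58 − 65.82 = -1.24 m.
Vertical separation Δz = 55.57 − 47.28 = 8.29 m.
|i_v| = |Δh| / Δz = 1.24 / 8.29 = 0.150.
Head is higher in the deep piezometer, so vertical flow is upward (discharge condition).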